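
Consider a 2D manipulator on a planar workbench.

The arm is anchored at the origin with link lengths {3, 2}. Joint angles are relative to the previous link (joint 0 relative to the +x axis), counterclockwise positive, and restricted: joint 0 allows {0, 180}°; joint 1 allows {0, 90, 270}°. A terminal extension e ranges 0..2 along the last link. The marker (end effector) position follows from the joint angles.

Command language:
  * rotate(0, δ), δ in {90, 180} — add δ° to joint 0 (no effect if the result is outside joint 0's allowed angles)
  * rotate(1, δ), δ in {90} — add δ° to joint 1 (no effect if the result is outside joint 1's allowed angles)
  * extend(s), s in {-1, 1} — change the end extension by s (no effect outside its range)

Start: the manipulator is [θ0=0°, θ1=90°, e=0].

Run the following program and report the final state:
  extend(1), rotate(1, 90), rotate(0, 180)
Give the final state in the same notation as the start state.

[θ0=180°, θ1=90°, e=1]

t0: [θ0=0°, θ1=90°, e=0]
step 1 (extend(1)): [θ0=0°, θ1=90°, e=1]
step 2 (rotate(1, 90)): [θ0=0°, θ1=90°, e=1]
step 3 (rotate(0, 180)): [θ0=180°, θ1=90°, e=1]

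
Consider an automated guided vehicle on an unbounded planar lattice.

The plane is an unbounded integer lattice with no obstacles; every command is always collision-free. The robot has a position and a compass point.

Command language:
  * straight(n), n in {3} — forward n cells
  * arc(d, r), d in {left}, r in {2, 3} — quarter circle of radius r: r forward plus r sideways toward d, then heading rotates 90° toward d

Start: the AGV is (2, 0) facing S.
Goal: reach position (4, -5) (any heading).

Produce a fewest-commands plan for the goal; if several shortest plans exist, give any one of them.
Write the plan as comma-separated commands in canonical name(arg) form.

straight(3), arc(left, 2)

initial: (2, 0) facing S
1. straight(3) → (2, -3) facing S
2. arc(left, 2) → (4, -5) facing E
nothing shorter than 2 reaches the goal.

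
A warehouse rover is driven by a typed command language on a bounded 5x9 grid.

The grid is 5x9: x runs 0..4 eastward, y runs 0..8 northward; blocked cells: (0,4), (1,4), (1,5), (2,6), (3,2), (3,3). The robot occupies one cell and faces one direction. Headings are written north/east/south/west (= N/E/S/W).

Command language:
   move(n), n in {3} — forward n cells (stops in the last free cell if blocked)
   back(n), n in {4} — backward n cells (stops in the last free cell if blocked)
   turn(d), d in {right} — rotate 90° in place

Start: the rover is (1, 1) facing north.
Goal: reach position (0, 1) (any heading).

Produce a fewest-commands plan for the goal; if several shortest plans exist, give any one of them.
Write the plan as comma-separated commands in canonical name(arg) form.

turn(right), back(4)

t0: (1, 1) facing north
1. turn(right) → (1, 1) facing east
2. back(4) → (0, 1) facing east
no 1-step plan works, so 2 is optimal.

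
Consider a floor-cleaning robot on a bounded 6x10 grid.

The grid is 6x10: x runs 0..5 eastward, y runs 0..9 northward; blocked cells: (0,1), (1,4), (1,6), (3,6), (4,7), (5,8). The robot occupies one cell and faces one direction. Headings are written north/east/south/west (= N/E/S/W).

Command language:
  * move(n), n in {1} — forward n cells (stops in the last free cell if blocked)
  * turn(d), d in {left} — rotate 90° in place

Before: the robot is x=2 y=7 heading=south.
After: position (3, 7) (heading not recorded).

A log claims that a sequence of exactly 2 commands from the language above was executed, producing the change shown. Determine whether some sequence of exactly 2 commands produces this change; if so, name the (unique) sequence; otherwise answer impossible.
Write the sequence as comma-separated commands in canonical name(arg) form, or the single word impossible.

key: order matters: swapping turn(left) and move(1) lands elsewhere
initial: x=2 y=7 heading=south
t=1 turn(left) ⇒ x=2 y=7 heading=east
t=2 move(1) ⇒ x=3 y=7 heading=east
all 4 alternatives checked — unique.

turn(left), move(1)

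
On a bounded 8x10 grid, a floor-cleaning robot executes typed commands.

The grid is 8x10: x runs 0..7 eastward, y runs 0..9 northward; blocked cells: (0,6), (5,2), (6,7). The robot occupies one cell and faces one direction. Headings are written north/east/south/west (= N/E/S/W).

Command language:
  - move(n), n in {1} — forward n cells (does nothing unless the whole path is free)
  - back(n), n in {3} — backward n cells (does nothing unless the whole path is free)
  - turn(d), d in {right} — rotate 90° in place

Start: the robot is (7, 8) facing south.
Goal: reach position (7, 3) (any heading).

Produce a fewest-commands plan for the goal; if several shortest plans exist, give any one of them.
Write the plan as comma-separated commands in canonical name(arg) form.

turn(right), turn(right), back(3), back(3), move(1)

start: (7, 8) facing south
1. turn(right) → (7, 8) facing west
2. turn(right) → (7, 8) facing north
3. back(3) → (7, 5) facing north
4. back(3) → (7, 2) facing north
5. move(1) → (7, 3) facing north
shorter routes all fall short; 5 is best.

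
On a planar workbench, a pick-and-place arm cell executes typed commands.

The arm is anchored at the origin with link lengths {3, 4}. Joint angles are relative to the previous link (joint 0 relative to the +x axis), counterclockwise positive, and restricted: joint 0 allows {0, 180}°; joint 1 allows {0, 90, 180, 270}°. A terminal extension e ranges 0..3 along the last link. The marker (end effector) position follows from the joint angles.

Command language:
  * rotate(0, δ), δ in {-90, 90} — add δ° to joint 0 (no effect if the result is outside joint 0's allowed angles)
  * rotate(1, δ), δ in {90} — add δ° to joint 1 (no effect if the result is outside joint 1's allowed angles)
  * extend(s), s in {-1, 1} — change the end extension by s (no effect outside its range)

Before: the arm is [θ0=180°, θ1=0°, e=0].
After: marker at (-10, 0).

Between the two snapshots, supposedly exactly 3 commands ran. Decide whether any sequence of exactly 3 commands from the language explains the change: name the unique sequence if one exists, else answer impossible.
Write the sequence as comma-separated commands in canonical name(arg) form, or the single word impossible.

extend(1), extend(1), extend(1)

begin: [θ0=180°, θ1=0°, e=0]
1. extend(1) → [θ0=180°, θ1=0°, e=1]
2. extend(1) → [θ0=180°, θ1=0°, e=2]
3. extend(1) → [θ0=180°, θ1=0°, e=3]
no other 3-command option fits: unique.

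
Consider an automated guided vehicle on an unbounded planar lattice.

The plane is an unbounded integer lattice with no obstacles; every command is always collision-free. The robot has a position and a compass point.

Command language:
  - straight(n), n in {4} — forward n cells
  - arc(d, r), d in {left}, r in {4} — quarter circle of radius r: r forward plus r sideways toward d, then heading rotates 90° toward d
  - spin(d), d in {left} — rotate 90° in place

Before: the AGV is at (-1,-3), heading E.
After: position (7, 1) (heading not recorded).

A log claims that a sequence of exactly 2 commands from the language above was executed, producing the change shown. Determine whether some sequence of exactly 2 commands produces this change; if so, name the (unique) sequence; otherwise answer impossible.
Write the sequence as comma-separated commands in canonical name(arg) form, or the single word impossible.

straight(4), arc(left, 4)

key: running arc(left, 4) before straight(4) would end elsewhere — order is forced
begin: at (-1,-3), heading E
t=1 straight(4) ⇒ at (3,-3), heading E
t=2 arc(left, 4) ⇒ at (7,1), heading N
no rival 2-sequence matches.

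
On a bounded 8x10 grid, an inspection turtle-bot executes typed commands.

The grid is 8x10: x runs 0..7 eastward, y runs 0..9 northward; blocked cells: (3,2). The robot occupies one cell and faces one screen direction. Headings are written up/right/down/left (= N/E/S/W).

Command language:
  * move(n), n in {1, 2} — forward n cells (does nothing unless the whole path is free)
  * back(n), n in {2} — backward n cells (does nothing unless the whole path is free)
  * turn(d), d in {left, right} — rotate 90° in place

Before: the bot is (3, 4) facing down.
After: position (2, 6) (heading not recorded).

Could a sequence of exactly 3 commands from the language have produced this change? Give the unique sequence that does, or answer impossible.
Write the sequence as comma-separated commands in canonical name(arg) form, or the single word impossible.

back(2), turn(right), move(1)

key: running move(1) before back(2) would end elsewhere — order is forced
begin: (3, 4) facing down
[1] after back(2): (3, 6) facing down
[2] after turn(right): (3, 6) facing left
[3] after move(1): (2, 6) facing left
uniquely the one of 125 3-step routes that fits.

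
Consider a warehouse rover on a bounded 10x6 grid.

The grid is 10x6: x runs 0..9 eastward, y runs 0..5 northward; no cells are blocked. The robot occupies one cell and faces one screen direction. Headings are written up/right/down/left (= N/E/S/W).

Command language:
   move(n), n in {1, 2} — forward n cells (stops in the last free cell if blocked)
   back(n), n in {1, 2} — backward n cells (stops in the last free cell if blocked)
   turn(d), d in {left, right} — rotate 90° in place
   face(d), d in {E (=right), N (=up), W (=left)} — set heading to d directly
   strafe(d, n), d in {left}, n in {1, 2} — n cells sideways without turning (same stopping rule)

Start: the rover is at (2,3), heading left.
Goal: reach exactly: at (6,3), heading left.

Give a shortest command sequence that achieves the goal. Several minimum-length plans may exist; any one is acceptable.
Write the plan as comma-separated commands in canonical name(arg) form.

back(2), back(2)

initial: at (2,3), heading left
[1] after back(2): at (4,3), heading left
[2] after back(2): at (6,3), heading left
shorter routes all fall short; 2 is best.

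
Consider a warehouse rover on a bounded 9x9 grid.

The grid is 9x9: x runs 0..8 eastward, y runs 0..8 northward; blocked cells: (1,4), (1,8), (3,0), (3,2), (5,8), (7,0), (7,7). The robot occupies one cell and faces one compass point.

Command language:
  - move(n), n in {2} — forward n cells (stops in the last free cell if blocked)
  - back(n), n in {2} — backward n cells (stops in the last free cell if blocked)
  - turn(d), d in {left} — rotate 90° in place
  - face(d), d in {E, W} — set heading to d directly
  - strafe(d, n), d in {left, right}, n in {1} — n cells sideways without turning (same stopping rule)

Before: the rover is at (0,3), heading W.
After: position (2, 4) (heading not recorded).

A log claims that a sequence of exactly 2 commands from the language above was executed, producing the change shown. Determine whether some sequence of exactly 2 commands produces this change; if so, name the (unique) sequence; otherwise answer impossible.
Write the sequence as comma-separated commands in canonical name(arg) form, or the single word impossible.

key: running strafe(right, 1) before back(2) would end elsewhere — order is forced
start: at (0,3), heading W
[1] after back(2): at (2,3), heading W
[2] after strafe(right, 1): at (2,4), heading W
all 49 alternatives checked — unique.

back(2), strafe(right, 1)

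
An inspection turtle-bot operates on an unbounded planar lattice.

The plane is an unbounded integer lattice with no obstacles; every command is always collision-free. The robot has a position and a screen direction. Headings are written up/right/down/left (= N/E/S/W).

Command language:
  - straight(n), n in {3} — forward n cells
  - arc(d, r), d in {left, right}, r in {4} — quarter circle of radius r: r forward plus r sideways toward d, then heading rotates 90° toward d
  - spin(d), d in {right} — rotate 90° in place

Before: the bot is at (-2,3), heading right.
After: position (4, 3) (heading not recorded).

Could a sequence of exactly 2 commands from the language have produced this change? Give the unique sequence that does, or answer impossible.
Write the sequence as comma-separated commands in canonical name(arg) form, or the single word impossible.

straight(3), straight(3)

begin: at (-2,3), heading right
1. straight(3) → at (1,3), heading right
2. straight(3) → at (4,3), heading right
no rival 2-sequence matches.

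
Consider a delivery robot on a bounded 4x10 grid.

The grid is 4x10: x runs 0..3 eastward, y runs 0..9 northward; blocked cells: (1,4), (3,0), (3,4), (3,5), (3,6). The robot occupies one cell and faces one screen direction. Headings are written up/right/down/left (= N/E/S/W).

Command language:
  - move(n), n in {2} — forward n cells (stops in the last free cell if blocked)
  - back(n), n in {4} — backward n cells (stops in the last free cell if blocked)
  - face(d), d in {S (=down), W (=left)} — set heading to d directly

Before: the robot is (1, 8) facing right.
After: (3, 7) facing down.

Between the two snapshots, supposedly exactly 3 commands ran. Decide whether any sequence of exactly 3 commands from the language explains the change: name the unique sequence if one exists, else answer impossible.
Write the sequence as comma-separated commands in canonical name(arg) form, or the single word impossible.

key: position moved to (3,7) AND the heading swung to S — translation plus rotation needed
initial: (1, 8) facing right
[1] after move(2): (3, 8) facing right
[2] after face(S): (3, 8) facing down
[3] after move(2): (3, 7) facing down
uniquely the one of 64 3-step routes that fits.

move(2), face(S), move(2)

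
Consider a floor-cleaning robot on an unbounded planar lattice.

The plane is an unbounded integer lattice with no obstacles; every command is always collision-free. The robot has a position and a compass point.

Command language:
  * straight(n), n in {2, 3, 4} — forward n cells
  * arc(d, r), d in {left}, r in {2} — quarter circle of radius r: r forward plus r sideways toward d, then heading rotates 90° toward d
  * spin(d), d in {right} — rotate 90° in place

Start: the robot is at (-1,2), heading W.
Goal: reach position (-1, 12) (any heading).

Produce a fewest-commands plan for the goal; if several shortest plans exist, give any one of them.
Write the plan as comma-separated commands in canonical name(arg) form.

spin(right), straight(3), straight(3), straight(4)

begin: at (-1,2), heading W
t=1 spin(right) ⇒ at (-1,2), heading N
t=2 straight(3) ⇒ at (-1,5), heading N
t=3 straight(3) ⇒ at (-1,8), heading N
t=4 straight(4) ⇒ at (-1,12), heading N
shorter routes all fall short; 4 is best.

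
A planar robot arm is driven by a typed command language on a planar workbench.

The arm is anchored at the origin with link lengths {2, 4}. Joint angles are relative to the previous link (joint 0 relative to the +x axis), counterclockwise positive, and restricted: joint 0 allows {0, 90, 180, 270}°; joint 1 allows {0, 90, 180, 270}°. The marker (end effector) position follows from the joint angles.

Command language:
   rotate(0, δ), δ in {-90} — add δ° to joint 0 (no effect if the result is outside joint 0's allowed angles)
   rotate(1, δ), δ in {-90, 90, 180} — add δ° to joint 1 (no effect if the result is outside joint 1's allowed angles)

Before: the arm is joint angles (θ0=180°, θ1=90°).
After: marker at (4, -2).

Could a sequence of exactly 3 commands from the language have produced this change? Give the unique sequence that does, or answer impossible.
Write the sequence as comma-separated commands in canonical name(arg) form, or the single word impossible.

rotate(0, -90), rotate(0, -90), rotate(0, -90)

start: joint angles (θ0=180°, θ1=90°)
[1] after rotate(0, -90): joint angles (θ0=90°, θ1=90°)
[2] after rotate(0, -90): joint angles (θ0=0°, θ1=90°)
[3] after rotate(0, -90): joint angles (θ0=270°, θ1=90°)
uniquely the one of 64 3-step routes that fits.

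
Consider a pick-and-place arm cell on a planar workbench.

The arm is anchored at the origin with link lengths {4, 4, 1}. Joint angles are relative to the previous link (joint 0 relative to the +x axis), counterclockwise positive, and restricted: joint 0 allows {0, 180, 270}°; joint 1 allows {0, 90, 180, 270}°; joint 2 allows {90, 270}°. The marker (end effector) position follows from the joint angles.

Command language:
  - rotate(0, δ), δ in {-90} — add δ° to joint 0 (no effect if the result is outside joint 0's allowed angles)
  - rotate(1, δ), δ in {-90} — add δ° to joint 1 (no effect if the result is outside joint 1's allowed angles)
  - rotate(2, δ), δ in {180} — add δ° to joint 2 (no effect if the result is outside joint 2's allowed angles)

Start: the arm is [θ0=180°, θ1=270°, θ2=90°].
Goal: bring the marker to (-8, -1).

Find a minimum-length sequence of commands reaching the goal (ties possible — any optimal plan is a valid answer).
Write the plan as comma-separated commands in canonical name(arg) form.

rotate(1, -90), rotate(1, -90), rotate(1, -90)

from: [θ0=180°, θ1=270°, θ2=90°]
step 1 (rotate(1, -90)): [θ0=180°, θ1=180°, θ2=90°]
step 2 (rotate(1, -90)): [θ0=180°, θ1=90°, θ2=90°]
step 3 (rotate(1, -90)): [θ0=180°, θ1=0°, θ2=90°]
minimal: 3 command(s), checked below 3.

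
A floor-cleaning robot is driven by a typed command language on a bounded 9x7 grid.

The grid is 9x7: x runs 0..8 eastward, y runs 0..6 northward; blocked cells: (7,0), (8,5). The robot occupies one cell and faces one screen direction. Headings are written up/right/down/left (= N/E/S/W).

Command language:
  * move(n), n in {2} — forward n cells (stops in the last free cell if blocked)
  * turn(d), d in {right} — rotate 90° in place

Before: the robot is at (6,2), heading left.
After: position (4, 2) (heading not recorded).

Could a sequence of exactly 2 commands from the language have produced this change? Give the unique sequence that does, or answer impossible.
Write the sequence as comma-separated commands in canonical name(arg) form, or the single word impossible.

key: order matters: swapping move(2) and turn(right) lands elsewhere
from: at (6,2), heading left
t=1 move(2) ⇒ at (4,2), heading left
t=2 turn(right) ⇒ at (4,2), heading up
no other 2-command option fits: unique.

move(2), turn(right)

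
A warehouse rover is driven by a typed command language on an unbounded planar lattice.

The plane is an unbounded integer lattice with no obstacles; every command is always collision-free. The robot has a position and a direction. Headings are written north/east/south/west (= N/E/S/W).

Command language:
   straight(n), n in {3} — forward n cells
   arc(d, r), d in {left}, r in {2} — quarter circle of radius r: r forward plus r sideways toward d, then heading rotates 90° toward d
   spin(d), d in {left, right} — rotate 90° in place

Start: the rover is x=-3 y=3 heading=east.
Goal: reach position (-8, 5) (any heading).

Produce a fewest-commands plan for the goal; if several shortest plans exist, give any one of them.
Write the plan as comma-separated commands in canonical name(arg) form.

begin: x=-3 y=3 heading=east
step 1 (spin(left)): x=-3 y=3 heading=north
step 2 (arc(left, 2)): x=-5 y=5 heading=west
step 3 (straight(3)): x=-8 y=5 heading=west
shorter routes all fall short; 3 is best.

spin(left), arc(left, 2), straight(3)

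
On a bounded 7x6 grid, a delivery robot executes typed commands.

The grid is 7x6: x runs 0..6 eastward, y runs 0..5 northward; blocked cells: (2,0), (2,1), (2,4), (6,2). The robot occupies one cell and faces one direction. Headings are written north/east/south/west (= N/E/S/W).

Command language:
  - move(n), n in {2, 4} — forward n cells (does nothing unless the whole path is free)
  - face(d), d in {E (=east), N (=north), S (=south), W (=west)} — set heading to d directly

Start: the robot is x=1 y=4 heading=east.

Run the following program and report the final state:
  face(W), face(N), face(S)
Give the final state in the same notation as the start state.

start: x=1 y=4 heading=east
[1] after face(W): x=1 y=4 heading=west
[2] after face(N): x=1 y=4 heading=north
[3] after face(S): x=1 y=4 heading=south

x=1 y=4 heading=south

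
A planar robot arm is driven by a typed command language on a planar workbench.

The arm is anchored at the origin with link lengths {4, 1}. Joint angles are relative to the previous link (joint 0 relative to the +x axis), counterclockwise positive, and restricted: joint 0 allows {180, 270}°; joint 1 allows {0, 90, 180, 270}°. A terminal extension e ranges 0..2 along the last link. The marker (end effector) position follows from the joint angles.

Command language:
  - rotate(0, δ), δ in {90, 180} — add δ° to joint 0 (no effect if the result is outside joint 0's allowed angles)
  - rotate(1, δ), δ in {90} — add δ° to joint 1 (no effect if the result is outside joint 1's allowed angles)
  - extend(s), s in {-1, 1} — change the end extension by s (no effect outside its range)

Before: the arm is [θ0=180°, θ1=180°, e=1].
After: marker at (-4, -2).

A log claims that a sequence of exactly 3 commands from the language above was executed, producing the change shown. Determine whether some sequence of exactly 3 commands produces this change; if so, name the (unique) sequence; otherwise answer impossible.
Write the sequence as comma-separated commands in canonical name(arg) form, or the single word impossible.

from: [θ0=180°, θ1=180°, e=1]
1. rotate(1, 90) → [θ0=180°, θ1=270°, e=1]
2. rotate(1, 90) → [θ0=180°, θ1=0°, e=1]
3. rotate(1, 90) → [θ0=180°, θ1=90°, e=1]
uniquely the one of 125 3-step routes that fits.

rotate(1, 90), rotate(1, 90), rotate(1, 90)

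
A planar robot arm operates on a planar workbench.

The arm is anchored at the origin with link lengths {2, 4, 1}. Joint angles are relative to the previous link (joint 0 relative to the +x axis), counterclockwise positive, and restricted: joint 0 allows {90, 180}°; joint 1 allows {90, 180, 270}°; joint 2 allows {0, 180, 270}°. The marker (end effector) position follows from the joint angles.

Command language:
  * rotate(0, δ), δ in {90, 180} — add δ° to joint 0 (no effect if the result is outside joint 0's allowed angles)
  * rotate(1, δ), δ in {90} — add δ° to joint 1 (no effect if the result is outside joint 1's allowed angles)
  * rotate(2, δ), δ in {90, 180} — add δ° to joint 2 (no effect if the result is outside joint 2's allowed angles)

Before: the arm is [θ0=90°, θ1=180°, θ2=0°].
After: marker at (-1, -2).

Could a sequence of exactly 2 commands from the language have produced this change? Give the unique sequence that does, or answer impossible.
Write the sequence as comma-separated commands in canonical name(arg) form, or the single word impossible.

rotate(2, 180), rotate(2, 90)

key: order matters: swapping rotate(2, 180) and rotate(2, 90) lands elsewhere
initial: [θ0=90°, θ1=180°, θ2=0°]
step 1 (rotate(2, 180)): [θ0=90°, θ1=180°, θ2=180°]
step 2 (rotate(2, 90)): [θ0=90°, θ1=180°, θ2=270°]
uniquely the one of 25 2-step routes that fits.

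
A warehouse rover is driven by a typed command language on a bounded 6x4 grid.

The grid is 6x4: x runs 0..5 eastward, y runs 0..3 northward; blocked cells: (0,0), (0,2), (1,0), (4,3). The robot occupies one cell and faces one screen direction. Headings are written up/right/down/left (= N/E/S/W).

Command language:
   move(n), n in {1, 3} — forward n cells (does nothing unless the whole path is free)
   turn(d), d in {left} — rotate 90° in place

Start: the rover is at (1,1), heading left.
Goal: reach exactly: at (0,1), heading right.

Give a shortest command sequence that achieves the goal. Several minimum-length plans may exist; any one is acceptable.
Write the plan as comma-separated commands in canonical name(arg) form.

move(1), turn(left), turn(left)

initial: at (1,1), heading left
[1] after move(1): at (0,1), heading left
[2] after turn(left): at (0,1), heading down
[3] after turn(left): at (0,1), heading right
minimal: 3 command(s), checked below 3.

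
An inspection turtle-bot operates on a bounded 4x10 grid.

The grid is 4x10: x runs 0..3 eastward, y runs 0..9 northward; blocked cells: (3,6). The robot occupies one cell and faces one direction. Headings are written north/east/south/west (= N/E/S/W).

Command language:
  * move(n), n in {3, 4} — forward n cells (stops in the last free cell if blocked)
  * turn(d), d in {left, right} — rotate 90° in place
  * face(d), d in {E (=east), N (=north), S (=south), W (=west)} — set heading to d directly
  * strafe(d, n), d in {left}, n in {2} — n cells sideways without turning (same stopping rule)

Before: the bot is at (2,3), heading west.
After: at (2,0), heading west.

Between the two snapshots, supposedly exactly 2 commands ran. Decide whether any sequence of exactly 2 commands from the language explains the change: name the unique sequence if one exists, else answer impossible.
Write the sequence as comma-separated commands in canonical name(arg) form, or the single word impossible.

strafe(left, 2), strafe(left, 2)

key: the second strafe(left, 2) runs into the grid edge before its full distance
t0: at (2,3), heading west
1. strafe(left, 2) → at (2,1), heading west
2. strafe(left, 2) → at (2,0), heading west
no rival 2-sequence matches.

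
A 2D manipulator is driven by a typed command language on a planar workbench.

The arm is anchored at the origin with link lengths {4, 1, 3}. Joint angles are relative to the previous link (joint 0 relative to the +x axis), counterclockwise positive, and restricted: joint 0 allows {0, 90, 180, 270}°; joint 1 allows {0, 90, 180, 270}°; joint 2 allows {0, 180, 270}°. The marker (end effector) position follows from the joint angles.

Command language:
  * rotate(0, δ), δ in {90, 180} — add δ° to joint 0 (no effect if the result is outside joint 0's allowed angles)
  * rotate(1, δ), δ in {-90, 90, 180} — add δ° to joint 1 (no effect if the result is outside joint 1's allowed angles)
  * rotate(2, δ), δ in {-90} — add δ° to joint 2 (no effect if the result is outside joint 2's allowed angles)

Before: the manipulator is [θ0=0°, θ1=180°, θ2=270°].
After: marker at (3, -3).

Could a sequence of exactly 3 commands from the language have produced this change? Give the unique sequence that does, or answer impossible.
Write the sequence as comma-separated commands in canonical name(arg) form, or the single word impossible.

t0: [θ0=0°, θ1=180°, θ2=270°]
1. rotate(0, 90) → [θ0=90°, θ1=180°, θ2=270°]
2. rotate(0, 90) → [θ0=180°, θ1=180°, θ2=270°]
3. rotate(0, 90) → [θ0=270°, θ1=180°, θ2=270°]
no rival 3-sequence matches.

rotate(0, 90), rotate(0, 90), rotate(0, 90)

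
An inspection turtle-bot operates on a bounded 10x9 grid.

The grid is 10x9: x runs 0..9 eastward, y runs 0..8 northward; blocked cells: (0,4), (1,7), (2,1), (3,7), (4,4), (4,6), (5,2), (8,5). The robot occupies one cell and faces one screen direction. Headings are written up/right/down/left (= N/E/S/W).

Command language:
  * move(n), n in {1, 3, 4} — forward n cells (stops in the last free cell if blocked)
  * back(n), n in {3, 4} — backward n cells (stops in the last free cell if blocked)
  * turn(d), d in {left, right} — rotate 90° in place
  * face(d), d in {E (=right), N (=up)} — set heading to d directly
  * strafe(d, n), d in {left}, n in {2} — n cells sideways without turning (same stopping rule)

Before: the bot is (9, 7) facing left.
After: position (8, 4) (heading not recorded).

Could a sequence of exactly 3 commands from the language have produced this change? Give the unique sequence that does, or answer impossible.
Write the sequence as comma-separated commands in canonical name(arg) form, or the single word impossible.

impossible

checked all 3-command options: none fits.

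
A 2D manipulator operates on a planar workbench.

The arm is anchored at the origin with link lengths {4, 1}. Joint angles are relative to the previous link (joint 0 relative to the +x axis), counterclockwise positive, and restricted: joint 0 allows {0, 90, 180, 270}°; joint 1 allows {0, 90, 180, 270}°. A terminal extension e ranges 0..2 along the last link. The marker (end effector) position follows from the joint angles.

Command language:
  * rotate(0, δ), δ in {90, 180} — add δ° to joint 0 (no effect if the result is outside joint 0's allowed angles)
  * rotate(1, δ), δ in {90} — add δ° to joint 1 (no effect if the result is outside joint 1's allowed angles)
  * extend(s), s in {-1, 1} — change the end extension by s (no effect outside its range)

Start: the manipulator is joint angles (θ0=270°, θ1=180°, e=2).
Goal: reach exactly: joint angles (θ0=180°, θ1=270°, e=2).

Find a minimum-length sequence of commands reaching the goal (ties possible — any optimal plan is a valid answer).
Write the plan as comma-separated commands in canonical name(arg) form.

begin: joint angles (θ0=270°, θ1=180°, e=2)
[1] after rotate(0, 180): joint angles (θ0=90°, θ1=180°, e=2)
[2] after rotate(1, 90): joint angles (θ0=90°, θ1=270°, e=2)
[3] after rotate(0, 90): joint angles (θ0=180°, θ1=270°, e=2)
shorter routes all fall short; 3 is best.

rotate(0, 180), rotate(1, 90), rotate(0, 90)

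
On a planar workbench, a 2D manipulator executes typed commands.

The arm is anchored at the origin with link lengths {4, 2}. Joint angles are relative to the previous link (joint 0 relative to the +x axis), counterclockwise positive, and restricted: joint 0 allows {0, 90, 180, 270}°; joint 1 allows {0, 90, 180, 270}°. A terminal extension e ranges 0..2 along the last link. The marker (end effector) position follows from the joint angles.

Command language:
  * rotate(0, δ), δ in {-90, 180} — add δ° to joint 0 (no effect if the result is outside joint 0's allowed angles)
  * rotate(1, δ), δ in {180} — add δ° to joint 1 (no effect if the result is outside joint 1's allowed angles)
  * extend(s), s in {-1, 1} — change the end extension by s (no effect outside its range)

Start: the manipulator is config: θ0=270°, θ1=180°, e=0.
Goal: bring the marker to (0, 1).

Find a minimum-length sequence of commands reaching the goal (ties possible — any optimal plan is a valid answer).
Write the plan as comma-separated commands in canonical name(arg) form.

t0: config: θ0=270°, θ1=180°, e=0
1. extend(1) → config: θ0=270°, θ1=180°, e=1
2. rotate(0, 180) → config: θ0=90°, θ1=180°, e=1
nothing shorter than 2 reaches the goal.

extend(1), rotate(0, 180)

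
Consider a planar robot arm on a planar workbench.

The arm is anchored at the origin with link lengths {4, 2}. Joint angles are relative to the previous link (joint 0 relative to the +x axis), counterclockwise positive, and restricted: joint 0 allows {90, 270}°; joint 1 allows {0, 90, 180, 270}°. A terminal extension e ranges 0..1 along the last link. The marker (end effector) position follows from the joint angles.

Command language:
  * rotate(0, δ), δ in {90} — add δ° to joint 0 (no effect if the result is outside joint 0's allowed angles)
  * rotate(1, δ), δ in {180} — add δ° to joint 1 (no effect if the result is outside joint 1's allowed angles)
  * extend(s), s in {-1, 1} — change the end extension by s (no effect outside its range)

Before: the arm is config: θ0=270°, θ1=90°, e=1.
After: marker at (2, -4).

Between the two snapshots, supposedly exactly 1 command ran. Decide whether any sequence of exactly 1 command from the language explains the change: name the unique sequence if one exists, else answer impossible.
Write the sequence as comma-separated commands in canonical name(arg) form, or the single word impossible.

extend(-1)

start: config: θ0=270°, θ1=90°, e=1
step 1 (extend(-1)): config: θ0=270°, θ1=90°, e=0
no rival 1-sequence matches.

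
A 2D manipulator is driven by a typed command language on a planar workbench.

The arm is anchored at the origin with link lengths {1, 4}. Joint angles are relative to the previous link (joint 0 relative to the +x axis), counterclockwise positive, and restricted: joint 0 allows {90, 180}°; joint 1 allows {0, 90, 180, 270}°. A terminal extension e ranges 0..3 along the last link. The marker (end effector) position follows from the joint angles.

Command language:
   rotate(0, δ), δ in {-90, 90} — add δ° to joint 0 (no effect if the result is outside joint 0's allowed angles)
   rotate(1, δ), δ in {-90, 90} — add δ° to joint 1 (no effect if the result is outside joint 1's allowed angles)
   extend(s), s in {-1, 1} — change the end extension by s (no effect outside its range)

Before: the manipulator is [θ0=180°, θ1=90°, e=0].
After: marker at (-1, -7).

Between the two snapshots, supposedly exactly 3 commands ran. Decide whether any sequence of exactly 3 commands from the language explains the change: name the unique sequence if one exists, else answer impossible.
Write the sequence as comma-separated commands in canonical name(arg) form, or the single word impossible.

t0: [θ0=180°, θ1=90°, e=0]
t=1 extend(1) ⇒ [θ0=180°, θ1=90°, e=1]
t=2 extend(1) ⇒ [θ0=180°, θ1=90°, e=2]
t=3 extend(1) ⇒ [θ0=180°, θ1=90°, e=3]
no rival 3-sequence matches.

extend(1), extend(1), extend(1)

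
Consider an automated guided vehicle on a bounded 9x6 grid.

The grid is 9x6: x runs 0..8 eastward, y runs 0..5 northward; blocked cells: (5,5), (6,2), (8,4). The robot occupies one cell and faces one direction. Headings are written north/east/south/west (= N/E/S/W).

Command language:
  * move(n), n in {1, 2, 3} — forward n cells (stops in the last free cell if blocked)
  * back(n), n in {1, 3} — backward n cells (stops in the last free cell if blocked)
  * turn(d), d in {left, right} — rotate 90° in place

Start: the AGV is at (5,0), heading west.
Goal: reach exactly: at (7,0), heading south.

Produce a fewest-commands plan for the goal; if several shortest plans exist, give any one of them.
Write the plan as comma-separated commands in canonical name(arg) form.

start: at (5,0), heading west
1. back(1) → at (6,0), heading west
2. back(1) → at (7,0), heading west
3. turn(left) → at (7,0), heading south
no 2-step plan works, so 3 is optimal.

back(1), back(1), turn(left)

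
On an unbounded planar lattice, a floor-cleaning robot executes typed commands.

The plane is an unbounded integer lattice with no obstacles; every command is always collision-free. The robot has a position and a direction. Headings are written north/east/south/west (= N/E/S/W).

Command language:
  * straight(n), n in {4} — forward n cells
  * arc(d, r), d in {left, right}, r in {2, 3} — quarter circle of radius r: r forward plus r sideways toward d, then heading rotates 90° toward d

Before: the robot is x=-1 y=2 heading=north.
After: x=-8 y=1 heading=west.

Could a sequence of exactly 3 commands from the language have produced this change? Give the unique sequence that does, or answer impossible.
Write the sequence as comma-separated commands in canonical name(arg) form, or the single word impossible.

arc(left, 3), arc(left, 2), arc(right, 2)

key: running arc(right, 2) before arc(left, 3) would end elsewhere — order is forced
start: x=-1 y=2 heading=north
step 1 (arc(left, 3)): x=-4 y=5 heading=west
step 2 (arc(left, 2)): x=-6 y=3 heading=south
step 3 (arc(right, 2)): x=-8 y=1 heading=west
no other 3-command option fits: unique.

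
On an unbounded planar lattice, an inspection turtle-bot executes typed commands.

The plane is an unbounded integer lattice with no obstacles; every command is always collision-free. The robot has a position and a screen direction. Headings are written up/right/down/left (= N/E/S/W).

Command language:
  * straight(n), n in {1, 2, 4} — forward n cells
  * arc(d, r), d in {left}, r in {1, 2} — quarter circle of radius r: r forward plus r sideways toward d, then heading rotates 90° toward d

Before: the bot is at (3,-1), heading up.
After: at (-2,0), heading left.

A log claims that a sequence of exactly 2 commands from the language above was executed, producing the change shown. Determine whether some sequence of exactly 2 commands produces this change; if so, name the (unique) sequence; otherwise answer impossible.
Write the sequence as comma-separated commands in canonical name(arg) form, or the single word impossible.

key: running straight(4) before arc(left, 1) would end elsewhere — order is forced
from: at (3,-1), heading up
t=1 arc(left, 1) ⇒ at (2,0), heading left
t=2 straight(4) ⇒ at (-2,0), heading left
no other 2-command option fits: unique.

arc(left, 1), straight(4)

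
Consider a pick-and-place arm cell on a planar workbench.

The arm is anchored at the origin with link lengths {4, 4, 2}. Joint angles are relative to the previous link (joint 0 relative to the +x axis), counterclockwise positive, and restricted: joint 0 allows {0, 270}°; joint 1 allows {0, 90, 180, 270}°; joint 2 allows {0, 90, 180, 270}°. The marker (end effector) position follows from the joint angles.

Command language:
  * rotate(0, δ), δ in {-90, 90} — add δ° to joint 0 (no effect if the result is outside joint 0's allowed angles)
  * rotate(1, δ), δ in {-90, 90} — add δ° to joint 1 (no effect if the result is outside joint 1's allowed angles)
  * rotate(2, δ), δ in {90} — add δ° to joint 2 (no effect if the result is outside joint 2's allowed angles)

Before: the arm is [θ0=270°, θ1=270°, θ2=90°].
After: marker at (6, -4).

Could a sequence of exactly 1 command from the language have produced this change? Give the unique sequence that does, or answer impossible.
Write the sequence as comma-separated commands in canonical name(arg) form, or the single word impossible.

from: [θ0=270°, θ1=270°, θ2=90°]
step 1 (rotate(0, 90)): [θ0=0°, θ1=270°, θ2=90°]
all 5 alternatives checked — unique.

rotate(0, 90)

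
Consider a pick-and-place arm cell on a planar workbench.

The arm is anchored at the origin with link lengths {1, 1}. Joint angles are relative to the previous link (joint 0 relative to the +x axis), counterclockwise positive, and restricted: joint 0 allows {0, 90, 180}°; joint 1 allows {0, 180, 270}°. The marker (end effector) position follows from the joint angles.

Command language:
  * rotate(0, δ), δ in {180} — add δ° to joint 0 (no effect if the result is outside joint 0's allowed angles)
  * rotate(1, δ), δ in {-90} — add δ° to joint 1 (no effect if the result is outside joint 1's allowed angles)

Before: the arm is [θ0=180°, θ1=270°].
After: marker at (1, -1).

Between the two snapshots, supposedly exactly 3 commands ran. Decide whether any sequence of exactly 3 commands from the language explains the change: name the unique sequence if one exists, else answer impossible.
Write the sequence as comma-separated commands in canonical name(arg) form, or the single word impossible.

rotate(0, 180), rotate(0, 180), rotate(0, 180)

t0: [θ0=180°, θ1=270°]
step 1 (rotate(0, 180)): [θ0=0°, θ1=270°]
step 2 (rotate(0, 180)): [θ0=180°, θ1=270°]
step 3 (rotate(0, 180)): [θ0=0°, θ1=270°]
no other 3-command option fits: unique.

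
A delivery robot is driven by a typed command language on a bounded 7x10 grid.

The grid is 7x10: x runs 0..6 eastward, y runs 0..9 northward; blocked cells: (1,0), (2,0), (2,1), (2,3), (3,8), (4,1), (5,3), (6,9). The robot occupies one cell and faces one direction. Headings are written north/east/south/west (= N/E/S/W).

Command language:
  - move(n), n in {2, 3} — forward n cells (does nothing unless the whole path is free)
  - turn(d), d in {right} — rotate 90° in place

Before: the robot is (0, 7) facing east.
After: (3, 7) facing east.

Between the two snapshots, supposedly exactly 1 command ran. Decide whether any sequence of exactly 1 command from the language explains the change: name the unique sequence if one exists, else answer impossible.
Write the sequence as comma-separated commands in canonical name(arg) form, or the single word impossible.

move(3)

key: still facing E — the one step turns nothing
begin: (0, 7) facing east
step 1 (move(3)): (3, 7) facing east
uniquely the one of 3 1-step routes that fits.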